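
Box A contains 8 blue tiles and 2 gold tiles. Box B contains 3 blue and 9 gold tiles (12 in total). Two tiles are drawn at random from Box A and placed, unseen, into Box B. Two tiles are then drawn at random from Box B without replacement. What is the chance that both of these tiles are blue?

379/4095

Condition on how many of the transferred tiles are blue (from Box A: 8 blue of 10; then Box B has 14 total).
  0 blue: C(8,0)C(2,2)/C(10,2) = 1/45; then P = C(3,2)/C(14,2) = 3/91
  1 blue: C(8,1)C(2,1)/C(10,2) = 16/45; then P = C(4,2)/C(14,2) = 6/91
  2 blue: C(8,2)C(2,0)/C(10,2) = 28/45; then P = C(5,2)/C(14,2) = 10/91
P(both blue) = 379/4095 ≈ 0.0926.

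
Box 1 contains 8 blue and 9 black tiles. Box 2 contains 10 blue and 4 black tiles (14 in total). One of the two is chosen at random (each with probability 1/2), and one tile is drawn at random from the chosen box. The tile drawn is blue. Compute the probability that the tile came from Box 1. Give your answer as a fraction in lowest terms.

P(blue | Box 1) = 8/17; P(blue | Box 2) = 5/7.
P(blue) = 1/2·8/17 + 1/2·5/7 = 141/238.
By Bayes' rule, P(Box 1 | blue) = 4/17 / 141/238 = 56/141 ≈ 0.3972.

56/141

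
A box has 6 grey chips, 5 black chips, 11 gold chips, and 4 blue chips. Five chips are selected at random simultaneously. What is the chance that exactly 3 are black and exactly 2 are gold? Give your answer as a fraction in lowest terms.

Unordered draws without replacement: count favorable combinations over C(26,5).
Favorable = C(6,0) · C(5,3) · C(11,2) · C(4,0) = 550; total = C(26,5) = 65780.
P = 550/65780 = 5/598 ≈ 0.0084.

5/598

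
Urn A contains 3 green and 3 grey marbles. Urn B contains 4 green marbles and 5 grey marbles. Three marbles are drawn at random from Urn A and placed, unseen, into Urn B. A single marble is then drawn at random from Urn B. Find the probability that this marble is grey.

13/24

Condition on how many of the transferred marbles are grey (from Urn A: 3 grey of 6; then Urn B has 12 total).
  0 grey: C(3,0)C(3,3)/C(6,3) = 1/20; then P = 5/12
  1 grey: C(3,1)C(3,2)/C(6,3) = 9/20; then P = 6/12
  2 grey: C(3,2)C(3,1)/C(6,3) = 9/20; then P = 7/12
  3 grey: C(3,3)C(3,0)/C(6,3) = 1/20; then P = 8/12
P(grey from Urn B) = 13/24 ≈ 0.5417.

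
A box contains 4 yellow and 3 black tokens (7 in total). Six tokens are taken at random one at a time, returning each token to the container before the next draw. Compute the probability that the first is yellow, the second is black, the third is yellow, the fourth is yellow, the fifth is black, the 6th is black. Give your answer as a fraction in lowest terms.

Multiply the conditional probability of each draw in order, with replacement (the composition resets each draw).
P = (4/7) · (3/7) · (4/7) · (4/7) · (3/7) · (3/7) = 1728/117649 ≈ 0.0147.

1728/117649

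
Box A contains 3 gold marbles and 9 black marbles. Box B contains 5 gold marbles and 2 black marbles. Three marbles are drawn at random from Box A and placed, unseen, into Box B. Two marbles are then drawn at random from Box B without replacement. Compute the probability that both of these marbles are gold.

611/1980

Condition on how many of the transferred marbles are gold (from Box A: 3 gold of 12; then Box B has 10 total).
  0 gold: C(3,0)C(9,3)/C(12,3) = 21/55; then P = C(5,2)/C(10,2) = 2/9
  1 gold: C(3,1)C(9,2)/C(12,3) = 27/55; then P = C(6,2)/C(10,2) = 1/3
  2 gold: C(3,2)C(9,1)/C(12,3) = 27/220; then P = C(7,2)/C(10,2) = 7/15
  3 gold: C(3,3)C(9,0)/C(12,3) = 1/220; then P = C(8,2)/C(10,2) = 28/45
P(both gold) = 611/1980 ≈ 0.3086.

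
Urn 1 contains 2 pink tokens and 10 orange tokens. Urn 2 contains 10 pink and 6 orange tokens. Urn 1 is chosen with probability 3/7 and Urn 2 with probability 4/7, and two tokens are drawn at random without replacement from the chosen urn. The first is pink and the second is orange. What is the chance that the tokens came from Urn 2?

P(E | Urn 1) = 5/33; P(E | Urn 2) = 1/4.
P(E) = 3/7·5/33 + 4/7·1/4 = 16/77.
By Bayes' rule, P(Urn 2 | E) = 1/7 / 16/77 = 11/16 ≈ 0.6875.

11/16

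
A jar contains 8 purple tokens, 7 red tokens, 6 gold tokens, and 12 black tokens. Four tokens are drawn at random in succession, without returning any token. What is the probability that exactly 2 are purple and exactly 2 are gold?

Unordered draws without replacement: count favorable combinations over C(33,4).
Favorable = C(8,2) · C(7,0) · C(6,2) · C(12,0) = 420; total = C(33,4) = 40920.
P = 420/40920 = 7/682 ≈ 0.0103.

7/682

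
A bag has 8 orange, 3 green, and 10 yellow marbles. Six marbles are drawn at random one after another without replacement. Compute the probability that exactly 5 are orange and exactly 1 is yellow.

10/969

Unordered draws without replacement: count favorable combinations over C(21,6).
Favorable = C(8,5) · C(3,0) · C(10,1) = 560; total = C(21,6) = 54264.
P = 560/54264 = 10/969 ≈ 0.0103.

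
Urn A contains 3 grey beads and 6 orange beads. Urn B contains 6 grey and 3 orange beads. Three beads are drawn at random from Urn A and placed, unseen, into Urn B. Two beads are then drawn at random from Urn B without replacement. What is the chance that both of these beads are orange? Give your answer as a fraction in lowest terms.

41/264

Condition on how many of the transferred beads are orange (from Urn A: 6 orange of 9; then Urn B has 12 total).
  0 orange: C(6,0)C(3,3)/C(9,3) = 1/84; then P = C(3,2)/C(12,2) = 1/22
  1 orange: C(6,1)C(3,2)/C(9,3) = 3/14; then P = C(4,2)/C(12,2) = 1/11
  2 orange: C(6,2)C(3,1)/C(9,3) = 15/28; then P = C(5,2)/C(12,2) = 5/33
  3 orange: C(6,3)C(3,0)/C(9,3) = 5/21; then P = C(6,2)/C(12,2) = 5/22
P(both orange) = 41/264 ≈ 0.1553.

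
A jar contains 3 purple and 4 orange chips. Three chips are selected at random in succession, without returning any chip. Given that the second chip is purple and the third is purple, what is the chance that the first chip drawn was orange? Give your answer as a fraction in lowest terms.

P(first=orange and the second chip is purple and the third is purple) = (4/7)·(3/6)·(2/5) = 4/35.
P(E) = Σ over first color = 1/35 + 4/35 = 1/7.
By Bayes, P(first=orange | E) = 4/35 / 1/7 = 4/5 ≈ 0.8000.

4/5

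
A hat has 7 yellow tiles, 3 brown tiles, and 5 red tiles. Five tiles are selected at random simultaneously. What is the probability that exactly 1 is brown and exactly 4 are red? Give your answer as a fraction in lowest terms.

Unordered draws without replacement: count favorable combinations over C(15,5).
Favorable = C(7,0) · C(3,1) · C(5,4) = 15; total = C(15,5) = 3003.
P = 15/3003 = 5/1001 ≈ 0.0050.

5/1001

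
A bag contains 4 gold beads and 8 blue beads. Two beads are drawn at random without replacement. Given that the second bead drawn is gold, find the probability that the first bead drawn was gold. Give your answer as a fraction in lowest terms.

3/11

P(first=gold and the second bead drawn is gold) = (4/12)·(3/11) = 1/11.
P(the second bead drawn is gold) = Σ over first color = 1/11 + 8/33 = 1/3.
By Bayes, P(first=gold | the second bead drawn is gold) = 1/11 / 1/3 = 3/11 ≈ 0.2727.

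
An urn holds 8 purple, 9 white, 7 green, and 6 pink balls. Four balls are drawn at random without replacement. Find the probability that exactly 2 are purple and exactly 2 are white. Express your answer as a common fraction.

Unordered draws without replacement: count favorable combinations over C(30,4).
Favorable = C(8,2) · C(9,2) · C(7,0) · C(6,0) = 1008; total = C(30,4) = 27405.
P = 1008/27405 = 16/435 ≈ 0.0368.

16/435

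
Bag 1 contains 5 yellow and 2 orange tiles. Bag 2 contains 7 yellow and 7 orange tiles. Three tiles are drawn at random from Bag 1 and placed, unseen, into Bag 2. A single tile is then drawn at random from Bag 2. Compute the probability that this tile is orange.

Condition on how many of the transferred tiles are orange (from Bag 1: 2 orange of 7; then Bag 2 has 17 total).
  0 orange: C(2,0)C(5,3)/C(7,3) = 2/7; then P = 7/17
  1 orange: C(2,1)C(5,2)/C(7,3) = 4/7; then P = 8/17
  2 orange: C(2,2)C(5,1)/C(7,3) = 1/7; then P = 9/17
P(orange from Bag 2) = 55/119 ≈ 0.4622.

55/119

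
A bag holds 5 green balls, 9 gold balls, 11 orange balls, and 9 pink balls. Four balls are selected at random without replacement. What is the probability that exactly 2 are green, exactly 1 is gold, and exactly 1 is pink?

405/23188

Unordered draws without replacement: count favorable combinations over C(34,4).
Favorable = C(5,2) · C(9,1) · C(11,0) · C(9,1) = 810; total = C(34,4) = 46376.
P = 810/46376 = 405/23188 ≈ 0.0175.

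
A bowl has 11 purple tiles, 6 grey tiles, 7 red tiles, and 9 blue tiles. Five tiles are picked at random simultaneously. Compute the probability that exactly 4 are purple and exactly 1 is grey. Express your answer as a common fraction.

15/1798

Unordered draws without replacement: count favorable combinations over C(33,5).
Favorable = C(11,4) · C(6,1) · C(7,0) · C(9,0) = 1980; total = C(33,5) = 237336.
P = 1980/237336 = 15/1798 ≈ 0.0083.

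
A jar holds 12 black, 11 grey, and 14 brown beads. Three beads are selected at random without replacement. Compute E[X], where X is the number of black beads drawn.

36/37

By linearity of expectation, E[X] = Σ P(draw i is black); by symmetry each draw (even without replacement) has P(black) = 12/37.
E[X] = 3 · 12/37 = 36/37 ≈ 0.9730.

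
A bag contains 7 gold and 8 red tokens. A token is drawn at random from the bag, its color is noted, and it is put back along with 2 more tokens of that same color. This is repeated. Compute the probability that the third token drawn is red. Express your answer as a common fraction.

8/15

Sum over the four possibilities for the first two draws (red/not-red each), tracking how the red count and total change by +2 per draw.
P(third is red) = 8/15 ≈ 0.5333. (In a Pólya urn every draw has the same marginal probability 8/15.)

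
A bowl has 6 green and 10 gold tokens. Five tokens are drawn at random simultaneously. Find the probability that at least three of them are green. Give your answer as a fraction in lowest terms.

Sum the hypergeometric tail for j = 3,…,5 green tokens.
Favorable = C(6,3)·C(10,2) + C(6,4)·C(10,1) + C(6,5)·C(10,0) = 1056; total = C(16,5) = 4368.
P = 1056/4368 = 22/91 ≈ 0.2418.

22/91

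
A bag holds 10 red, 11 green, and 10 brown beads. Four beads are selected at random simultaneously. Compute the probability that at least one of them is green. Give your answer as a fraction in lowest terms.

5324/6293

Use the complement: P(at least one green) = 1 − P(no green).
P(none) = C(20,4)/C(31,4) = 4845/31465.
So P = 1 − 4845/31465 = 5324/6293 ≈ 0.8460.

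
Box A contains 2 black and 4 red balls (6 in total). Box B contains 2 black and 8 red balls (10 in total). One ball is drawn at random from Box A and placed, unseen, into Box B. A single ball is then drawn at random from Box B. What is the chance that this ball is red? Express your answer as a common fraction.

Condition on how many of the transferred balls are red (from Box A: 4 red of 6; then Box B has 11 total).
  0 red: C(4,0)C(2,1)/C(6,1) = 1/3; then P = 8/11
  1 red: C(4,1)C(2,0)/C(6,1) = 2/3; then P = 9/11
P(red from Box B) = 26/33 ≈ 0.7879.

26/33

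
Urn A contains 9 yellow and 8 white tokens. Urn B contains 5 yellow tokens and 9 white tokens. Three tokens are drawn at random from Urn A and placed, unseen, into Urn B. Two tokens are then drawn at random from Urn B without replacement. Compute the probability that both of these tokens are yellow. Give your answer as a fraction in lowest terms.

637/4624

Condition on how many of the transferred tokens are yellow (from Urn A: 9 yellow of 17; then Urn B has 17 total).
  0 yellow: C(9,0)C(8,3)/C(17,3) = 7/85; then P = C(5,2)/C(17,2) = 5/68
  1 yellow: C(9,1)C(8,2)/C(17,3) = 63/170; then P = C(6,2)/C(17,2) = 15/136
  2 yellow: C(9,2)C(8,1)/C(17,3) = 36/85; then P = C(7,2)/C(17,2) = 21/136
  3 yellow: C(9,3)C(8,0)/C(17,3) = 21/170; then P = C(8,2)/C(17,2) = 7/34
P(both yellow) = 637/4624 ≈ 0.1378.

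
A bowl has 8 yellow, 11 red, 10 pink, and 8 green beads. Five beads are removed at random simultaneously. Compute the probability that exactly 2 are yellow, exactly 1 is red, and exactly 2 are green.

Unordered draws without replacement: count favorable combinations over C(37,5).
Favorable = C(8,2) · C(11,1) · C(10,0) · C(8,2) = 8624; total = C(37,5) = 435897.
P = 8624/435897 = 112/5661 ≈ 0.0198.

112/5661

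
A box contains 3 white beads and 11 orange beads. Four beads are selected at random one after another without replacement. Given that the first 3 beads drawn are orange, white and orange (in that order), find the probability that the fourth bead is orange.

After removing 1 white, 2 orange, the box has 9 orange out of 11 remaining.
P(fourth is orange | given) = 9/11 ≈ 0.8182.

9/11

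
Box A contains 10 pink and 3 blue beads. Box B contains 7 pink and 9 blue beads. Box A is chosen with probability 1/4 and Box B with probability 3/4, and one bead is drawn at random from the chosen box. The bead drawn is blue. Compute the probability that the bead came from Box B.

117/133

P(blue | Box A) = 3/13; P(blue | Box B) = 9/16.
P(blue) = 1/4·3/13 + 3/4·9/16 = 399/832.
By Bayes' rule, P(Box B | blue) = 27/64 / 399/832 = 117/133 ≈ 0.8797.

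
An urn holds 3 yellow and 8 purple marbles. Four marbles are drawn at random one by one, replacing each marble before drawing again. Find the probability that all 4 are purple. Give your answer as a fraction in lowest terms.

4096/14641

Multiply the conditional probability of each draw in order, with replacement (the composition resets each draw).
P = (8/11) · (8/11) · (8/11) · (8/11) = 4096/14641 ≈ 0.2798.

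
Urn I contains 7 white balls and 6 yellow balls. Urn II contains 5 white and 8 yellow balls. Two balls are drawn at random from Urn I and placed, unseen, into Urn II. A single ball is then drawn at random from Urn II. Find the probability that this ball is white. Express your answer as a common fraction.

79/195

Condition on how many of the transferred balls are white (from Urn I: 7 white of 13; then Urn II has 15 total).
  0 white: C(7,0)C(6,2)/C(13,2) = 5/26; then P = 5/15
  1 white: C(7,1)C(6,1)/C(13,2) = 7/13; then P = 6/15
  2 white: C(7,2)C(6,0)/C(13,2) = 7/26; then P = 7/15
P(white from Urn II) = 79/195 ≈ 0.4051.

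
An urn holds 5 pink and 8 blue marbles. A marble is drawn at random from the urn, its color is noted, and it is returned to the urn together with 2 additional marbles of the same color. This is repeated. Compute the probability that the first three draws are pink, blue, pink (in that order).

56/663

Track the composition after each reinforcement of +2.
P = (5/13) · (8/15) · (7/17) = 56/663 ≈ 0.0845.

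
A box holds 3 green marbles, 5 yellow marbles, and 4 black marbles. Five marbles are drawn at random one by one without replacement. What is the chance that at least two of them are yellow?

Sum the hypergeometric tail for j = 2,…,5 yellow marbles.
Favorable = C(5,2)·C(7,3) + C(5,3)·C(7,2) + C(5,4)·C(7,1) + C(5,5)·C(7,0) = 596; total = C(12,5) = 792.
P = 596/792 = 149/198 ≈ 0.7525.

149/198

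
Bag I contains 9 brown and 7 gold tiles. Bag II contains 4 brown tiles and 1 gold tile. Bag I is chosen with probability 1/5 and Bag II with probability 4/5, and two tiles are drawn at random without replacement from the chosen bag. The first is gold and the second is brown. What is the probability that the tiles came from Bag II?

64/85

P(E | Bag I) = 21/80; P(E | Bag II) = 1/5.
P(E) = 1/5·21/80 + 4/5·1/5 = 17/80.
By Bayes' rule, P(Bag II | E) = 4/25 / 17/80 = 64/85 ≈ 0.7529.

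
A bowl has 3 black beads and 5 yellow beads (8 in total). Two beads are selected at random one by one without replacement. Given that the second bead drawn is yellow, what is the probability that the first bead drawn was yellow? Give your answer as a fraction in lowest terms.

P(first=yellow and the second bead drawn is yellow) = (5/8)·(4/7) = 5/14.
P(the second bead drawn is yellow) = Σ over first color = 15/56 + 5/14 = 5/8.
By Bayes, P(first=yellow | the second bead drawn is yellow) = 5/14 / 5/8 = 4/7 ≈ 0.5714.

4/7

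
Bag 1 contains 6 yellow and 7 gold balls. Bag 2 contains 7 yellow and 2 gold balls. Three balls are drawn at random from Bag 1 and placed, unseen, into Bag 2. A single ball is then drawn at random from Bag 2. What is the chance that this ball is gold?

Condition on how many of the transferred balls are gold (from Bag 1: 7 gold of 13; then Bag 2 has 12 total).
  0 gold: C(7,0)C(6,3)/C(13,3) = 10/143; then P = 2/12
  1 gold: C(7,1)C(6,2)/C(13,3) = 105/286; then P = 3/12
  2 gold: C(7,2)C(6,1)/C(13,3) = 63/143; then P = 4/12
  3 gold: C(7,3)C(6,0)/C(13,3) = 35/286; then P = 5/12
P(gold from Bag 2) = 47/156 ≈ 0.3013.

47/156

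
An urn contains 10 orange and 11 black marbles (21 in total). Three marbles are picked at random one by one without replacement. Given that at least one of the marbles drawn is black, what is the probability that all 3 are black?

P(all 3 black) = C(11,3)/C(21,3) = 33/266; P(at least one black) = 1 − C(10,3)/C(21,3) = 121/133.
Since 'all 3 black' ⊆ 'at least one black', P(all 3 | at least one) = 33/266 / 121/133 = 3/22 ≈ 0.1364.

3/22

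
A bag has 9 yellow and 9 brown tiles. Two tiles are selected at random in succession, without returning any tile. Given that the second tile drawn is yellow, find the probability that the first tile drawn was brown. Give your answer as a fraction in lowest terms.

9/17

P(first=brown and the second tile drawn is yellow) = (9/18)·(9/17) = 9/34.
P(the second tile drawn is yellow) = Σ over first color = 4/17 + 9/34 = 1/2.
By Bayes, P(first=brown | the second tile drawn is yellow) = 9/34 / 1/2 = 9/17 ≈ 0.5294.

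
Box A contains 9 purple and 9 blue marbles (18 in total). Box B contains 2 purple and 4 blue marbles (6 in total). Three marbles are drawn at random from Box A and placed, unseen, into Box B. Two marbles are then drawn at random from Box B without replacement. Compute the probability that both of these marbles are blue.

6/17

Condition on how many of the transferred marbles are blue (from Box A: 9 blue of 18; then Box B has 9 total).
  0 blue: C(9,0)C(9,3)/C(18,3) = 7/68; then P = C(4,2)/C(9,2) = 1/6
  1 blue: C(9,1)C(9,2)/C(18,3) = 27/68; then P = C(5,2)/C(9,2) = 5/18
  2 blue: C(9,2)C(9,1)/C(18,3) = 27/68; then P = C(6,2)/C(9,2) = 5/12
  3 blue: C(9,3)C(9,0)/C(18,3) = 7/68; then P = C(7,2)/C(9,2) = 7/12
P(both blue) = 6/17 ≈ 0.3529.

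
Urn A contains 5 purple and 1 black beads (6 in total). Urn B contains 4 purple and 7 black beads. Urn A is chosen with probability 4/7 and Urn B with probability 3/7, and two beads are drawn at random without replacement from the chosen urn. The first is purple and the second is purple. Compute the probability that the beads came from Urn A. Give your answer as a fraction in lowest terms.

P(E | Urn A) = 2/3; P(E | Urn B) = 6/55.
P(E) = 4/7·2/3 + 3/7·6/55 = 494/1155.
By Bayes' rule, P(Urn A | E) = 8/21 / 494/1155 = 220/247 ≈ 0.8907.

220/247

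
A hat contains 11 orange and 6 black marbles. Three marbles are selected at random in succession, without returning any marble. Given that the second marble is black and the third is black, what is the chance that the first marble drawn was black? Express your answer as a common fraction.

4/15

P(first=black and the second marble is black and the third is black) = (6/17)·(5/16)·(4/15) = 1/34.
P(E) = Σ over first color = 11/136 + 1/34 = 15/136.
By Bayes, P(first=black | E) = 1/34 / 15/136 = 4/15 ≈ 0.2667.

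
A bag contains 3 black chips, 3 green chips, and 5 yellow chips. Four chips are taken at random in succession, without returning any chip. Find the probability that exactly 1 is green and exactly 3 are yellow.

Unordered draws without replacement: count favorable combinations over C(11,4).
Favorable = C(3,0) · C(3,1) · C(5,3) = 30; total = C(11,4) = 330.
P = 30/330 = 1/11 ≈ 0.0909.

1/11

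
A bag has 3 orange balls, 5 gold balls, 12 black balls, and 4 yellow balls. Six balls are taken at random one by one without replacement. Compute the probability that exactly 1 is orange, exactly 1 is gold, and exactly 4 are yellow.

Unordered draws without replacement: count favorable combinations over C(24,6).
Favorable = C(3,1) · C(5,1) · C(12,0) · C(4,4) = 15; total = C(24,6) = 134596.
P = 15/134596 = 15/134596 ≈ 0.0001.

15/134596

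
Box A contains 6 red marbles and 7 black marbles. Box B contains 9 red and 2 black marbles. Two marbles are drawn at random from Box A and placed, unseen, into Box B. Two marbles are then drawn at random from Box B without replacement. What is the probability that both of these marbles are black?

89/2028

Condition on how many of the transferred marbles are black (from Box A: 7 black of 13; then Box B has 13 total).
  0 black: C(7,0)C(6,2)/C(13,2) = 5/26; then P = C(2,2)/C(13,2) = 1/78
  1 black: C(7,1)C(6,1)/C(13,2) = 7/13; then P = C(3,2)/C(13,2) = 1/26
  2 black: C(7,2)C(6,0)/C(13,2) = 7/26; then P = C(4,2)/C(13,2) = 1/13
P(both black) = 89/2028 ≈ 0.0439.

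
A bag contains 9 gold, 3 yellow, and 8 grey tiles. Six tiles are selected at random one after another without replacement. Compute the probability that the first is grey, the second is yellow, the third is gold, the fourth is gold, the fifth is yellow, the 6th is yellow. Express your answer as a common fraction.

1/8075

Multiply the conditional probability of each draw in order, without replacement, so each draw removes one from its color and from the total.
P = (8/20) · (3/19) · (9/18) · (8/17) · (2/16) · (1/15) = 1/8075 ≈ 0.0001.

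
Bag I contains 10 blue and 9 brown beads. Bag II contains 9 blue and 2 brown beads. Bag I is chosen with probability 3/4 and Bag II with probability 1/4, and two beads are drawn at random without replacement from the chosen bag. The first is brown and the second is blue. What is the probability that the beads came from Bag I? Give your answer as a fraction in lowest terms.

275/332

P(E | Bag I) = 5/19; P(E | Bag II) = 9/55.
P(E) = 3/4·5/19 + 1/4·9/55 = 249/1045.
By Bayes' rule, P(Bag I | E) = 15/76 / 249/1045 = 275/332 ≈ 0.8283.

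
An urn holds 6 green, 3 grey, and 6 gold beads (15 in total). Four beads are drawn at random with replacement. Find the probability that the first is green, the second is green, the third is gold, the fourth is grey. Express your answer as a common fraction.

8/625

Multiply the conditional probability of each draw in order, with replacement (the composition resets each draw).
P = (6/15) · (6/15) · (6/15) · (3/15) = 8/625 ≈ 0.0128.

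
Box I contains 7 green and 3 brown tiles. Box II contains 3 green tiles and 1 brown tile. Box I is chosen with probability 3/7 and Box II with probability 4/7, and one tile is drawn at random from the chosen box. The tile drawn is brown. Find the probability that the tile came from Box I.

P(brown | Box I) = 3/10; P(brown | Box II) = 1/4.
P(brown) = 3/7·3/10 + 4/7·1/4 = 19/70.
By Bayes' rule, P(Box I | brown) = 9/70 / 19/70 = 9/19 ≈ 0.4737.

9/19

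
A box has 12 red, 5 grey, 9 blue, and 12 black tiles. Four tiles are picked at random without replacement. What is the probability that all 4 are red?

33/4921

Unordered draws without replacement: count favorable combinations over C(38,4).
Favorable = C(12,4) · C(5,0) · C(9,0) · C(12,0) = 495; total = C(38,4) = 73815.
P = 495/73815 = 33/4921 ≈ 0.0067.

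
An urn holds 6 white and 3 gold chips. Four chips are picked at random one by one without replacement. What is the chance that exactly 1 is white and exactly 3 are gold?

Unordered draws without replacement: count favorable combinations over C(9,4).
Favorable = C(6,1) · C(3,3) = 6; total = C(9,4) = 126.
P = 6/126 = 1/21 ≈ 0.0476.

1/21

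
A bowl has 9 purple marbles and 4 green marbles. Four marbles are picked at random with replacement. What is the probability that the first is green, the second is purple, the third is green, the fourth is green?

Multiply the conditional probability of each draw in order, with replacement (the composition resets each draw).
P = (4/13) · (9/13) · (4/13) · (4/13) = 576/28561 ≈ 0.0202.

576/28561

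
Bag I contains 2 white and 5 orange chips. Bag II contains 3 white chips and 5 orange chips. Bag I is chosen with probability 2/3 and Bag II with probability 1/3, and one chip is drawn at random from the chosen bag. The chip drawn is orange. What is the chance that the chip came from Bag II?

7/23

P(orange | Bag I) = 5/7; P(orange | Bag II) = 5/8.
P(orange) = 2/3·5/7 + 1/3·5/8 = 115/168.
By Bayes' rule, P(Bag II | orange) = 5/24 / 115/168 = 7/23 ≈ 0.3043.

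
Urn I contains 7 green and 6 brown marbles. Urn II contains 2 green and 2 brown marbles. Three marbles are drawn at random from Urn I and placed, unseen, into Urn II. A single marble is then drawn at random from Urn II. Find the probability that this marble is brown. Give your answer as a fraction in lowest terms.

44/91

Condition on how many of the transferred marbles are brown (from Urn I: 6 brown of 13; then Urn II has 7 total).
  0 brown: C(6,0)C(7,3)/C(13,3) = 35/286; then P = 2/7
  1 brown: C(6,1)C(7,2)/C(13,3) = 63/143; then P = 3/7
  2 brown: C(6,2)C(7,1)/C(13,3) = 105/286; then P = 4/7
  3 brown: C(6,3)C(7,0)/C(13,3) = 10/143; then P = 5/7
P(brown from Urn II) = 44/91 ≈ 0.4835.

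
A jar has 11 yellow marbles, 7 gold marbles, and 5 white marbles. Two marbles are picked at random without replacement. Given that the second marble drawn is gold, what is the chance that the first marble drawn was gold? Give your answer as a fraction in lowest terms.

3/11

P(first=gold and the second marble drawn is gold) = (7/23)·(6/22) = 21/253.
P(the second marble drawn is gold) = Σ over first color = 7/46 + 21/253 + 35/506 = 7/23.
By Bayes, P(first=gold | the second marble drawn is gold) = 21/253 / 7/23 = 3/11 ≈ 0.2727.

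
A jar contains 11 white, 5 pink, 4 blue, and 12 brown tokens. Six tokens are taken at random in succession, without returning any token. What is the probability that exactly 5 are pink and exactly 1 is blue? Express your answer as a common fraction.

Unordered draws without replacement: count favorable combinations over C(32,6).
Favorable = C(11,0) · C(5,5) · C(4,1) · C(12,0) = 4; total = C(32,6) = 906192.
P = 4/906192 = 1/226548 ≈ 0.0000.

1/226548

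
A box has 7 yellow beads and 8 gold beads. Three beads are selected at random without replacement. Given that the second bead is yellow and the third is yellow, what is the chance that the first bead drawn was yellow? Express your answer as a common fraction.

P(first=yellow and the second bead is yellow and the third is yellow) = (7/15)·(6/14)·(5/13) = 1/13.
P(E) = Σ over first color = 1/13 + 8/65 = 1/5.
By Bayes, P(first=yellow | E) = 1/13 / 1/5 = 5/13 ≈ 0.3846.

5/13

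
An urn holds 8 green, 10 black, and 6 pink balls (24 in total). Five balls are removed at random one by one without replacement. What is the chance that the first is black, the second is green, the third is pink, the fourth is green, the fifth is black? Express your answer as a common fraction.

Multiply the conditional probability of each draw in order, without replacement, so each draw removes one from its color and from the total.
P = (10/24) · (8/23) · (6/22) · (7/21) · (9/20) = 3/506 ≈ 0.0059.

3/506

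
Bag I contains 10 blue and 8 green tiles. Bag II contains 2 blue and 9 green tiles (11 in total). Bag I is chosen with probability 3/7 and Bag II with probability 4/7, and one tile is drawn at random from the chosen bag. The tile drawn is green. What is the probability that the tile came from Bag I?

P(green | Bag I) = 4/9; P(green | Bag II) = 9/11.
P(green) = 3/7·4/9 + 4/7·9/11 = 152/231.
By Bayes' rule, P(Bag I | green) = 4/21 / 152/231 = 11/38 ≈ 0.2895.

11/38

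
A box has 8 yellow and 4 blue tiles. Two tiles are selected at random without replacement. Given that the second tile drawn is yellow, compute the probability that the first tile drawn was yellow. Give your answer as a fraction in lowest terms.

P(first=yellow and the second tile drawn is yellow) = (8/12)·(7/11) = 14/33.
P(the second tile drawn is yellow) = Σ over first color = 14/33 + 8/33 = 2/3.
By Bayes, P(first=yellow | the second tile drawn is yellow) = 14/33 / 2/3 = 7/11 ≈ 0.6364.

7/11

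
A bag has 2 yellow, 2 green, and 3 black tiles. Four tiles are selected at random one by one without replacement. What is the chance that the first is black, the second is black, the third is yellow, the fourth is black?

Multiply the conditional probability of each draw in order, without replacement, so each draw removes one from its color and from the total.
P = (3/7) · (2/6) · (2/5) · (1/4) = 1/70 ≈ 0.0143.

1/70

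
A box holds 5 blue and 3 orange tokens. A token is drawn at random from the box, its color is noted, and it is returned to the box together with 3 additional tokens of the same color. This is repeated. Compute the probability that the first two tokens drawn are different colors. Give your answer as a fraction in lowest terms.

15/44

Either blue then orange, or orange then blue; after the first draw the total is 11.
P = (5/8)·(3/11) + (3/8)·(5/11) = 15/44 ≈ 0.3409.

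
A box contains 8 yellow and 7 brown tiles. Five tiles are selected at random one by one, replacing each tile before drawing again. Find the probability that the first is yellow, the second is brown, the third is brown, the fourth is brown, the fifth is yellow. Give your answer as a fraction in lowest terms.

21952/759375

Multiply the conditional probability of each draw in order, with replacement (the composition resets each draw).
P = (8/15) · (7/15) · (7/15) · (7/15) · (8/15) = 21952/759375 ≈ 0.0289.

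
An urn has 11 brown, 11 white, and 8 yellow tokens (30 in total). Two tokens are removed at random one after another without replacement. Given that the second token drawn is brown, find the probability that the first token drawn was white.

11/29

P(first=white and the second token drawn is brown) = (11/30)·(11/29) = 121/870.
P(the second token drawn is brown) = Σ over first color = 11/87 + 121/870 + 44/435 = 11/30.
By Bayes, P(first=white | the second token drawn is brown) = 121/870 / 11/30 = 11/29 ≈ 0.3793.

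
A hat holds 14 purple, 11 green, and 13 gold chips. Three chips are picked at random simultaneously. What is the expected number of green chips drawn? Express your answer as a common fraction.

33/38

By linearity of expectation, E[X] = Σ P(draw i is green); by symmetry each draw (even without replacement) has P(green) = 11/38.
E[X] = 3 · 11/38 = 33/38 ≈ 0.8684.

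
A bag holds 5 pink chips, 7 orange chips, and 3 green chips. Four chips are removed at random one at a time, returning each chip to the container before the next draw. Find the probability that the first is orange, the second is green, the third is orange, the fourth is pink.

Multiply the conditional probability of each draw in order, with replacement (the composition resets each draw).
P = (7/15) · (3/15) · (7/15) · (5/15) = 49/3375 ≈ 0.0145.

49/3375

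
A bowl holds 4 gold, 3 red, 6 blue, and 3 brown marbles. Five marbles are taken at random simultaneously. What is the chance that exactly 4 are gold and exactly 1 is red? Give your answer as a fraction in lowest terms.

Unordered draws without replacement: count favorable combinations over C(16,5).
Favorable = C(4,4) · C(3,1) · C(6,0) · C(3,0) = 3; total = C(16,5) = 4368.
P = 3/4368 = 1/1456 ≈ 0.0007.

1/1456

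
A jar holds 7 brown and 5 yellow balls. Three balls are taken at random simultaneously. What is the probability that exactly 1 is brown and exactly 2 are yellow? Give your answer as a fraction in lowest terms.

7/22

Unordered draws without replacement: count favorable combinations over C(12,3).
Favorable = C(7,1) · C(5,2) = 70; total = C(12,3) = 220.
P = 70/220 = 7/22 ≈ 0.3182.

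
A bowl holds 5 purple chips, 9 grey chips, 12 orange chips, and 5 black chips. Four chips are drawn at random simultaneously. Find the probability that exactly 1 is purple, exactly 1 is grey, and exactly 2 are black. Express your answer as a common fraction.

Unordered draws without replacement: count favorable combinations over C(31,4).
Favorable = C(5,1) · C(9,1) · C(12,0) · C(5,2) = 450; total = C(31,4) = 31465.
P = 450/31465 = 90/6293 ≈ 0.0143.

90/6293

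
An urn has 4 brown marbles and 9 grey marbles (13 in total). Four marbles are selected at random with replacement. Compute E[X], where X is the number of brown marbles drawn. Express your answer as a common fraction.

By linearity of expectation, E[X] = Σ P(draw i is brown); each independent draw has P(brown) = 4/13.
E[X] = 4 · 4/13 = 16/13 ≈ 1.2308.

16/13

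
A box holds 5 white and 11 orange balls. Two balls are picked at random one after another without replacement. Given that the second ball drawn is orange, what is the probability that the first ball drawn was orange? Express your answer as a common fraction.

2/3

P(first=orange and the second ball drawn is orange) = (11/16)·(10/15) = 11/24.
P(the second ball drawn is orange) = Σ over first color = 11/48 + 11/24 = 11/16.
By Bayes, P(first=orange | the second ball drawn is orange) = 11/24 / 11/16 = 2/3 ≈ 0.6667.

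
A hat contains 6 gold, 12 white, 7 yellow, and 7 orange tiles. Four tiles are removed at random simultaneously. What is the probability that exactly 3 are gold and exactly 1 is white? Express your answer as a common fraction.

6/899

Unordered draws without replacement: count favorable combinations over C(32,4).
Favorable = C(6,3) · C(12,1) · C(7,0) · C(7,0) = 240; total = C(32,4) = 35960.
P = 240/35960 = 6/899 ≈ 0.0067.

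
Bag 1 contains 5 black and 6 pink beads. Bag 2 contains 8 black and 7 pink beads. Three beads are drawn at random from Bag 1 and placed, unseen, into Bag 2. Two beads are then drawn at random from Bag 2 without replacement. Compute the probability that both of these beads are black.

Condition on how many of the transferred beads are black (from Bag 1: 5 black of 11; then Bag 2 has 18 total).
  0 black: C(5,0)C(6,3)/C(11,3) = 4/33; then P = C(8,2)/C(18,2) = 28/153
  1 black: C(5,1)C(6,2)/C(11,3) = 5/11; then P = C(9,2)/C(18,2) = 4/17
  2 black: C(5,2)C(6,1)/C(11,3) = 4/11; then P = C(10,2)/C(18,2) = 5/17
  3 black: C(5,3)C(6,0)/C(11,3) = 2/33; then P = C(11,2)/C(18,2) = 55/153
P(both black) = 434/1683 ≈ 0.2579.

434/1683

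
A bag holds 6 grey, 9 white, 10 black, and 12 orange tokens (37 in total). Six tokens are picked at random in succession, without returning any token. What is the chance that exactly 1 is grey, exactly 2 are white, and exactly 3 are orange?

Unordered draws without replacement: count favorable combinations over C(37,6).
Favorable = C(6,1) · C(9,2) · C(10,0) · C(12,3) = 47520; total = C(37,6) = 2324784.
P = 47520/2324784 = 90/4403 ≈ 0.0204.

90/4403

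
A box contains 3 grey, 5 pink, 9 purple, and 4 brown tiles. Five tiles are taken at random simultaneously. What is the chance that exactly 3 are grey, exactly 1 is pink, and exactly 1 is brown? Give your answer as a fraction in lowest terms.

20/20349

Unordered draws without replacement: count favorable combinations over C(21,5).
Favorable = C(3,3) · C(5,1) · C(9,0) · C(4,1) = 20; total = C(21,5) = 20349.
P = 20/20349 = 20/20349 ≈ 0.0010.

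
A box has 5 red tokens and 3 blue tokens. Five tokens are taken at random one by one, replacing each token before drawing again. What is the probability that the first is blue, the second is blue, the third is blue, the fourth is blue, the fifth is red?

Multiply the conditional probability of each draw in order, with replacement (the composition resets each draw).
P = (3/8) · (3/8) · (3/8) · (3/8) · (5/8) = 405/32768 ≈ 0.0124.

405/32768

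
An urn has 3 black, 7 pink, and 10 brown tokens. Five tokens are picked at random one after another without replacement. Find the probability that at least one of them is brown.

1271/1292

Use the complement: P(at least one brown) = 1 − P(no brown).
P(none) = C(10,5)/C(20,5) = 252/15504.
So P = 1 − 252/15504 = 1271/1292 ≈ 0.9837.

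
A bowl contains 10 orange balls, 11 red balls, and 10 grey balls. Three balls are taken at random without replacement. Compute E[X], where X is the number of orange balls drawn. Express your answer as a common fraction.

By linearity of expectation, E[X] = Σ P(draw i is orange); by symmetry each draw (even without replacement) has P(orange) = 10/31.
E[X] = 3 · 10/31 = 30/31 ≈ 0.9677.

30/31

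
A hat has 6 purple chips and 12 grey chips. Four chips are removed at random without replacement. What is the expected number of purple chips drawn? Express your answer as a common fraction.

By linearity of expectation, E[X] = Σ P(draw i is purple); by symmetry each draw (even without replacement) has P(purple) = 6/18.
E[X] = 4 · 6/18 = 4/3 ≈ 1.3333.

4/3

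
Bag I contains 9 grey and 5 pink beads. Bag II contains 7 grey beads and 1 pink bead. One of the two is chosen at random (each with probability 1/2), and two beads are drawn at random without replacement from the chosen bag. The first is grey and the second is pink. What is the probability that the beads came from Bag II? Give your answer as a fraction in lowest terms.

91/271

P(E | Bag I) = 45/182; P(E | Bag II) = 1/8.
P(E) = 1/2·45/182 + 1/2·1/8 = 271/1456.
By Bayes' rule, P(Bag II | E) = 1/16 / 271/1456 = 91/271 ≈ 0.3358.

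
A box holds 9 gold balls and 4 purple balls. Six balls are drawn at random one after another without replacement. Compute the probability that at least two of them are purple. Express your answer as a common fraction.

Sum the hypergeometric tail for j = 2,…,4 purple balls.
Favorable = C(4,2)·C(9,4) + C(4,3)·C(9,3) + C(4,4)·C(9,2) = 1128; total = C(13,6) = 1716.
P = 1128/1716 = 94/143 ≈ 0.6573.

94/143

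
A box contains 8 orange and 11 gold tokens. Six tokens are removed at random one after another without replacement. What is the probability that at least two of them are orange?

Sum the hypergeometric tail for j = 2,…,6 orange tokens.
Favorable = C(8,2)·C(11,4) + C(8,3)·C(11,3) + C(8,4)·C(11,2) + C(8,5)·C(11,1) + C(8,6)·C(11,0) = 22974; total = C(19,6) = 27132.
P = 22974/27132 = 547/646 ≈ 0.8467.

547/646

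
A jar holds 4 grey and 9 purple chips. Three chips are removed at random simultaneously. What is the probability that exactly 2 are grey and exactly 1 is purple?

Unordered draws without replacement: count favorable combinations over C(13,3).
Favorable = C(4,2) · C(9,1) = 54; total = C(13,3) = 286.
P = 54/286 = 27/143 ≈ 0.1888.

27/143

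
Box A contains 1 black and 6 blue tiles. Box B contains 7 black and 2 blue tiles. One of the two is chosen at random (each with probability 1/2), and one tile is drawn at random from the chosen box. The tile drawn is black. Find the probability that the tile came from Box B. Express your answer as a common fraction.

49/58

P(black | Box A) = 1/7; P(black | Box B) = 7/9.
P(black) = 1/2·1/7 + 1/2·7/9 = 29/63.
By Bayes' rule, P(Box B | black) = 7/18 / 29/63 = 49/58 ≈ 0.8448.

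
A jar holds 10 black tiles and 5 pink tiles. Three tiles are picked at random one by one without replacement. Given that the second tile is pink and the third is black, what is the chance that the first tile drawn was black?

P(first=black and the second tile is pink and the third is black) = (10/15)·(5/14)·(9/13) = 15/91.
P(E) = Σ over first color = 15/91 + 20/273 = 5/21.
By Bayes, P(first=black | E) = 15/91 / 5/21 = 9/13 ≈ 0.6923.

9/13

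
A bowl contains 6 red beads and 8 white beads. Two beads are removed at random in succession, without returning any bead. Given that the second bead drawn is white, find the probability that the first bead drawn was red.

6/13

P(first=red and the second bead drawn is white) = (6/14)·(8/13) = 24/91.
P(the second bead drawn is white) = Σ over first color = 24/91 + 4/13 = 4/7.
By Bayes, P(first=red | the second bead drawn is white) = 24/91 / 4/7 = 6/13 ≈ 0.4615.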